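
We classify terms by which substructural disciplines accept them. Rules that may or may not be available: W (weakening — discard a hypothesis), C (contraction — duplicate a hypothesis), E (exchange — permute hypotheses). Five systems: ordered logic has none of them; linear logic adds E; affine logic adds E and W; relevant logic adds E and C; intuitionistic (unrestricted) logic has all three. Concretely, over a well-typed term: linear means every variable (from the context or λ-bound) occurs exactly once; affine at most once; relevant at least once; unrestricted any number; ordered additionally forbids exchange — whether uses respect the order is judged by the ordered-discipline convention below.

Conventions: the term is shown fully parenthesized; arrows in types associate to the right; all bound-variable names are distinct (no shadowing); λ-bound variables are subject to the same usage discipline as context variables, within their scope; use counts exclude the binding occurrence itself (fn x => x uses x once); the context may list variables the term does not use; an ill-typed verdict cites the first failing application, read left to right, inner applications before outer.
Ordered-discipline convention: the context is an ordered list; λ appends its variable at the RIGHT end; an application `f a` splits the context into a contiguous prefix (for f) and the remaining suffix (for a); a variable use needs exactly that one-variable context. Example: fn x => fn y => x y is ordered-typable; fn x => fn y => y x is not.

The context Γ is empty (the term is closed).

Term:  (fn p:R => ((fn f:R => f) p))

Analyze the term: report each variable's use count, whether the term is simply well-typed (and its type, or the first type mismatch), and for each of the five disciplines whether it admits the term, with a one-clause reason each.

variable uses: p (λ-bound) ×1; f (λ-bound) ×1
uses in reading order: f, p
typing: well-typed — term : R → R
ordered ✓ (p, f once each; derivable with no W/C/E)
linear ✓ (p, f: one use apiece)
affine ✓ (none of p, f used more than once)
relevant ✓ (at least one use each (p, f))
unrestricted ✓ (well-typed at R → R; no restrictions here)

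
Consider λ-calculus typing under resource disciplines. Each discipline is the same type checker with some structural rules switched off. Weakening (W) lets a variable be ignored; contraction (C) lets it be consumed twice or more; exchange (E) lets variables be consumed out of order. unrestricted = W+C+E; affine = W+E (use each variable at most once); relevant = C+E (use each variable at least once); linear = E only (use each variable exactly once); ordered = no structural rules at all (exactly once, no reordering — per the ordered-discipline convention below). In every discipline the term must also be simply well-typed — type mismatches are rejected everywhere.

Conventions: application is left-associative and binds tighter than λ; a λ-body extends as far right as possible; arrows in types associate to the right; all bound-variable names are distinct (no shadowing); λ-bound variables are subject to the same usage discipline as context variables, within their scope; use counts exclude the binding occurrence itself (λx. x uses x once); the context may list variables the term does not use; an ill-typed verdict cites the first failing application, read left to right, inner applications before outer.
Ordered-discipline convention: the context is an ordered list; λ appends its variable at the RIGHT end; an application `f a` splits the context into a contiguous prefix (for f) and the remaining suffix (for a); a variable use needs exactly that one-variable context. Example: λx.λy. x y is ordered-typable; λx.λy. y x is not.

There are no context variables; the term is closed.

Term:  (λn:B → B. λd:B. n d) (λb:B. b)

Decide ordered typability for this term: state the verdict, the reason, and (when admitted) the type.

yes — one use each (n, d, b); ordered split holds; term : B → B
use counts: n (λ-bound): 1×, d (λ-bound): 1×, b (λ-bound): 1×
left-to-right use order: n, d, b
typing: ✓ — B → B
all disciplines: ordered ✓ · linear ✓ · affine ✓ · relevant ✓ · unrestricted ✓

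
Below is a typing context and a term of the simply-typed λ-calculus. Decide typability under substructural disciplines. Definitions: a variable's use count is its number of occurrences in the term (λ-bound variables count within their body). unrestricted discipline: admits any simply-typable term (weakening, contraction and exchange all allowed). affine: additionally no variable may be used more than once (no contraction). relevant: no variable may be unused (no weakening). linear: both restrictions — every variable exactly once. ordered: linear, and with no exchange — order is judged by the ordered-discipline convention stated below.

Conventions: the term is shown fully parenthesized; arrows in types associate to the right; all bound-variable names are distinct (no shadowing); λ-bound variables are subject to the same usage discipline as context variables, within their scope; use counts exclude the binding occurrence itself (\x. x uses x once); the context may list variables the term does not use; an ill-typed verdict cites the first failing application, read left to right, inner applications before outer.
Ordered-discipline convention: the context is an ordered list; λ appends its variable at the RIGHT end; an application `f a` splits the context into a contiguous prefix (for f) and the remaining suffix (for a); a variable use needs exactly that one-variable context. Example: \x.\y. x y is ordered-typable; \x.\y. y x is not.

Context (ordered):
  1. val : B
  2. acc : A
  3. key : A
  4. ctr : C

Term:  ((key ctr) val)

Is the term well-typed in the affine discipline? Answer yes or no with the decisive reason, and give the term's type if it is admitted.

no — fails simple typing
variable uses: val ×1, acc ×0, key ×1, ctr ×1
left-to-right use order: key, ctr, val
typing: ill-typed: non-function type A applied to an argument
across the five disciplines: ordered ✗, linear ✗, affine ✗, relevant ✗, unrestricted ✗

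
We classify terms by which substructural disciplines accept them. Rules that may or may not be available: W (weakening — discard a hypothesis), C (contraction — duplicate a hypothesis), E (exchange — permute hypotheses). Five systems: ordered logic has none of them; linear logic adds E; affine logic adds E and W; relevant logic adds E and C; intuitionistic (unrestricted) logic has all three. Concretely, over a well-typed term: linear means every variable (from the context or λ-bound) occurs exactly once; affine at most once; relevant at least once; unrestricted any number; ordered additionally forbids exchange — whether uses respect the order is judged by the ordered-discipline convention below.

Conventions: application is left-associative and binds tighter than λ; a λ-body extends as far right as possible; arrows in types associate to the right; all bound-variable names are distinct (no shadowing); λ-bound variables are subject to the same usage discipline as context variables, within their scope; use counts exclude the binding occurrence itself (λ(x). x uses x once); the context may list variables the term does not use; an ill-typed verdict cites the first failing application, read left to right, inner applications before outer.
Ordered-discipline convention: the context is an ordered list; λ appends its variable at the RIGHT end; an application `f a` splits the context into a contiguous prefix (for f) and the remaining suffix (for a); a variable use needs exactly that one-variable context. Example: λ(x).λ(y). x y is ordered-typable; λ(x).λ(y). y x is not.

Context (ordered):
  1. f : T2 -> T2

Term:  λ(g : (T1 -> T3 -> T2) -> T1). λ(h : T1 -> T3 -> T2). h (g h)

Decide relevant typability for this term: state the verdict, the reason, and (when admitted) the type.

no — needs weakening: f unused
counts: f: 0; g (bound): 1; h (bound): 2
uses in reading order: h, g, h
typing: ✓ — ((T1 -> T3 -> T2) -> T1) -> (T1 -> T3 -> T2) -> T3 -> T2
all disciplines: ordered ✗; linear ✗; affine ✗; relevant ✗; unrestricted ✓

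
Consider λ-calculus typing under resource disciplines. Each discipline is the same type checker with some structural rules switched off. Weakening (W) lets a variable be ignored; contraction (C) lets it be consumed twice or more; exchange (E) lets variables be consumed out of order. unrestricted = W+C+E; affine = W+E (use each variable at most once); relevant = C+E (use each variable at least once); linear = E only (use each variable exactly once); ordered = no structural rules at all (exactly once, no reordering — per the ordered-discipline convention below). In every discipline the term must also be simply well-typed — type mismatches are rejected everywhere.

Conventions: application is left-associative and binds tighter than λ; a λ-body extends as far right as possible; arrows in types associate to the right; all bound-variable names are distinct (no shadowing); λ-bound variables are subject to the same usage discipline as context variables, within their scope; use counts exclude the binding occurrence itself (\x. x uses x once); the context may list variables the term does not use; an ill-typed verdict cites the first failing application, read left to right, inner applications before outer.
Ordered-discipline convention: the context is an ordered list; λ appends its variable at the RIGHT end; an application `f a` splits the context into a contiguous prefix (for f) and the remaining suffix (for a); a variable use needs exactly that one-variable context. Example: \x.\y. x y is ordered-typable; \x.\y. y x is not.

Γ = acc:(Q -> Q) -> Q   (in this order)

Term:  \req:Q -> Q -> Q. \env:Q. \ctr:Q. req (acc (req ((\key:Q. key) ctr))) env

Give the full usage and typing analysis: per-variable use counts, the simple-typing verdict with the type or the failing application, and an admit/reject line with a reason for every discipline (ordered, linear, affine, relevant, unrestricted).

usage: acc ×1; req (bound) ×2; env (bound) ×1; ctr (bound) ×1; key (bound) ×1
uses in reading order: req, acc, req, key, ctr, env
typing: the term checks, with type (Q -> Q -> Q) -> Q -> Q -> Q
ordered ✗ (repeated use of req ×2)
linear ✗ (repeated use of req ×2)
affine ✗ (repeated use of req ×2)
relevant ✓ (every one of acc, req, env, ctr, key appears)
unrestricted ✓ (simply typable at (Q -> Q -> Q) -> Q -> Q -> Q; W, C, E all held)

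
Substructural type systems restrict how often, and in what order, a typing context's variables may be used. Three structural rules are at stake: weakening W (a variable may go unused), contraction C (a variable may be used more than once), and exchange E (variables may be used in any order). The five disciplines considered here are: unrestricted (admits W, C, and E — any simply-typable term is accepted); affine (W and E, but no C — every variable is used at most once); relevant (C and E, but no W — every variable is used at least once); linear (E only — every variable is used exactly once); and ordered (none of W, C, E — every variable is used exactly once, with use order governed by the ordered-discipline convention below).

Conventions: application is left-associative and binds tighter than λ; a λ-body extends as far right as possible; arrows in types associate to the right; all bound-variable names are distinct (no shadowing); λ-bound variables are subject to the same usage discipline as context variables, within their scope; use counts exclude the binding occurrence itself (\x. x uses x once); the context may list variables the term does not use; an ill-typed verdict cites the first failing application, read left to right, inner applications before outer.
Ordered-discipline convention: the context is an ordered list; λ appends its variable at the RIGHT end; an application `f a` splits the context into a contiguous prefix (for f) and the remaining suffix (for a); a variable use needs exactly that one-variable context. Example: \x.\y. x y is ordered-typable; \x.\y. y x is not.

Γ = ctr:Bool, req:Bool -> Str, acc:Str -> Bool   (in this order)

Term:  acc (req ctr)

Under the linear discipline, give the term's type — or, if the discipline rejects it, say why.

term : Bool
counts: ctr: 1; req: 1; acc: 1
left-to-right use order: acc, req, ctr
typing: ✓ — Bool
across the five disciplines: ordered ✗ | linear ✓ | affine ✓ | relevant ✓ | unrestricted ✓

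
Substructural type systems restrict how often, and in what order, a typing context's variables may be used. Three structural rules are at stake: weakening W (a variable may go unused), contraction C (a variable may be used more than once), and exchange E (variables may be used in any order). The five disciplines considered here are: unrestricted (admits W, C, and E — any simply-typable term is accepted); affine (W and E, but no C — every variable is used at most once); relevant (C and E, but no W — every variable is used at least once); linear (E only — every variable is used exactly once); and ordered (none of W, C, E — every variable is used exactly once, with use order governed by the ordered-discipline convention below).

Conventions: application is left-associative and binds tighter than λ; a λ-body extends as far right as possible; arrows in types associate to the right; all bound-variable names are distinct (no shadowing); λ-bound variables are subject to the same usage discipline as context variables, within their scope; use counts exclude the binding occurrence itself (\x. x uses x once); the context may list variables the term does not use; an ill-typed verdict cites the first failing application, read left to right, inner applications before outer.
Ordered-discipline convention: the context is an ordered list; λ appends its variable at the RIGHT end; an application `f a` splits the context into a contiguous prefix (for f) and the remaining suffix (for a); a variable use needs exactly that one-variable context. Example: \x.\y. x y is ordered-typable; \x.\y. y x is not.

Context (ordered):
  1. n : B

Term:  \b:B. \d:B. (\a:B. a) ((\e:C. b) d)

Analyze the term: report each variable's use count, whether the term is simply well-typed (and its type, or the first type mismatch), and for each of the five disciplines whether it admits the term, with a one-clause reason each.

counts: n ×0, b [bound] ×1, d [bound] ×1, a [bound] ×1, e [bound] ×0
use order (left to right): a, b, d
typing: ill-typed: an application expects C but receives B
ordered: ✗, the type mismatch rejects it
linear: ✗, not simply typable
affine: ✗, fails simple typing
relevant: ✗, a type mismatch blocks all five
unrestricted: ✗, the type mismatch rejects it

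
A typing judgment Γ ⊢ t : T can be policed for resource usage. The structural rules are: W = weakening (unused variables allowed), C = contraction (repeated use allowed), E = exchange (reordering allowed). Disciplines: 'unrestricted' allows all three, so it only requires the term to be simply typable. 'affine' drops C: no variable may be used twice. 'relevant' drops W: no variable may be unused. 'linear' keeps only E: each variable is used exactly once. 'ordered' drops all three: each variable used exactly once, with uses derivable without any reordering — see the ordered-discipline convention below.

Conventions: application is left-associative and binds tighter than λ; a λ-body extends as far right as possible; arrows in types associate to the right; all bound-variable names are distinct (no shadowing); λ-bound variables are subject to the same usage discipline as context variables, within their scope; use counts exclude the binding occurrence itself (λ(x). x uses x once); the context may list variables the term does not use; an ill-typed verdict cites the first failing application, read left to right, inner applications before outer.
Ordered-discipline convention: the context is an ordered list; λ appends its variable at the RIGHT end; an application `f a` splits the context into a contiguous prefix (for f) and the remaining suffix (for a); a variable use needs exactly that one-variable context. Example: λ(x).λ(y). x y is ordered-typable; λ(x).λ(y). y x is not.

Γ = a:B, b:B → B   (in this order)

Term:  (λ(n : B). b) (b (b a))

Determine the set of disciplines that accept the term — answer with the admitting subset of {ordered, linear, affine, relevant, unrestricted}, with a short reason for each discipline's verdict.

admitted in: unrestricted
variable uses: a: 1; b: 3; n (bound): 0
order of uses: b, b, b, a
typing: the term checks, with type B → B
ordered: ✗ — repeated use of b ×3; needs weakening: n unused
linear: ✗ — repeated use of b ×3; needs weakening: n unused
affine: ✗ — repeated use of b ×3
relevant: ✗ — needs weakening: n unused
unrestricted: ✓ — type-checks (B → B) and nothing is barred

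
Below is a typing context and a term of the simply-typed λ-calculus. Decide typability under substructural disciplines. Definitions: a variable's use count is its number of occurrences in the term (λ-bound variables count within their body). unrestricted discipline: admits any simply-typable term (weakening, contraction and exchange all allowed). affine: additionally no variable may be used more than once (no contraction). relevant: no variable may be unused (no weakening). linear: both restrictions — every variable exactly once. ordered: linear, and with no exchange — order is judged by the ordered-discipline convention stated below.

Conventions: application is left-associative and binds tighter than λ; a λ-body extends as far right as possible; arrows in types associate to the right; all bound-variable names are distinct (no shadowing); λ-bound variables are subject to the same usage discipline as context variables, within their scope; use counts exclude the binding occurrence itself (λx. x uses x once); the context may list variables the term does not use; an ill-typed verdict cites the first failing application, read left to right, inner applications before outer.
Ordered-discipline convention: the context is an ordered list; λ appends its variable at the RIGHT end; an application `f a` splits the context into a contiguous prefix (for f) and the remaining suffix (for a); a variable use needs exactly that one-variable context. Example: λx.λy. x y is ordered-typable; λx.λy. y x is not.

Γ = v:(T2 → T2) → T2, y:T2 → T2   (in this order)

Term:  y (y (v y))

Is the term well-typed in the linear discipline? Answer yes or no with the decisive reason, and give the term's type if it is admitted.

no — y ×3 used more than once (contraction)
variable uses: v: 1×; y: 3×
use order (left to right): y, y, v, y
typing: ✓ — T2
all disciplines: ordered ✗, linear ✗, affine ✗, relevant ✓, unrestricted ✓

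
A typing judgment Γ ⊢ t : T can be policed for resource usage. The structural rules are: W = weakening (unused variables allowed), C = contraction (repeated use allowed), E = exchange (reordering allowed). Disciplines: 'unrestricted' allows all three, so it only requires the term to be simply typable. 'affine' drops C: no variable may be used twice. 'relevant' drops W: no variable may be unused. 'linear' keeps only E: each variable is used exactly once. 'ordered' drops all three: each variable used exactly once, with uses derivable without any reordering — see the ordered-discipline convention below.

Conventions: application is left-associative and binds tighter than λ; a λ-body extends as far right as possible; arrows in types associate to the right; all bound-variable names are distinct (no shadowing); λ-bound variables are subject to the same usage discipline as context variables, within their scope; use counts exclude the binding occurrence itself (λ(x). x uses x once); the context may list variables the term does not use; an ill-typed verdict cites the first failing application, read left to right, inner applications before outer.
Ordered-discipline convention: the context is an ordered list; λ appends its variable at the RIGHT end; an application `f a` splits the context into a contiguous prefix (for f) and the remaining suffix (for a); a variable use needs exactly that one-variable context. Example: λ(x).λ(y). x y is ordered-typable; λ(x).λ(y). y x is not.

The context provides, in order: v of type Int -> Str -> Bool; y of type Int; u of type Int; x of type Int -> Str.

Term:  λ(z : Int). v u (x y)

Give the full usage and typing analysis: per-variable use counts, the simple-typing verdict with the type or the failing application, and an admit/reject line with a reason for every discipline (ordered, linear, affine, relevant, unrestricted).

variable uses: v: 1×; y: 1×; u: 1×; x: 1×; z (bound): 0×
uses in reading order: v, u, x, y
typing: well-typed — term : Int -> Bool
ordered ✗ (unused: z — weakening required)
linear ✗ (unused: z — weakening required)
affine ✓ (v, y, u, x, z: no repeats, contraction unneeded)
relevant ✗ (unused: z — weakening required)
unrestricted ✓ (type-checks (Int -> Bool) and nothing is barred)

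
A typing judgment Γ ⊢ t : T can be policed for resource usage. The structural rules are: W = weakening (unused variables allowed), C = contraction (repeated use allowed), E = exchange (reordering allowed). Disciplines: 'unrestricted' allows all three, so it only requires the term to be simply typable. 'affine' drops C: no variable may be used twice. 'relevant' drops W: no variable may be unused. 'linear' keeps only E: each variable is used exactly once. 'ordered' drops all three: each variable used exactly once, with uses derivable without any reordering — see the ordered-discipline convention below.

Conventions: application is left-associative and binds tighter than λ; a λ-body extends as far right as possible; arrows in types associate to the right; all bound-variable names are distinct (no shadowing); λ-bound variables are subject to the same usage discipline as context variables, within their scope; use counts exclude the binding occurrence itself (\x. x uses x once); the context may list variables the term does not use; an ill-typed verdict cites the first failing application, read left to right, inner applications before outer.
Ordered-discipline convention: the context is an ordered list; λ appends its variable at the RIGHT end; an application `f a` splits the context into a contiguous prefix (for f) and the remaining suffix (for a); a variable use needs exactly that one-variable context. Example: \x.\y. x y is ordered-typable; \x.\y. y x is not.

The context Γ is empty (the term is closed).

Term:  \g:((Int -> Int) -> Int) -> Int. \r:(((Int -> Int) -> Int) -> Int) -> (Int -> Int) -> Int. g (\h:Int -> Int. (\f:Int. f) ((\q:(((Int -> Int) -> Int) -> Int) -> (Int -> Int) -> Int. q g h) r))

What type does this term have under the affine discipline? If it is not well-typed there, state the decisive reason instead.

not well-typed under affine — uses contraction: g ×2
usage: g (bound): 2×; r (bound): 1×; h (bound): 1×; f (bound): 1×; q (bound): 1×
uses in reading order: g, f, q, g, h, r
typing: well-typed — term : (((Int -> Int) -> Int) -> Int) -> ((((Int -> Int) -> Int) -> Int) -> (Int -> Int) -> Int) -> Int
across the five disciplines: ordered ✗, linear ✗, affine ✗, relevant ✓, unrestricted ✓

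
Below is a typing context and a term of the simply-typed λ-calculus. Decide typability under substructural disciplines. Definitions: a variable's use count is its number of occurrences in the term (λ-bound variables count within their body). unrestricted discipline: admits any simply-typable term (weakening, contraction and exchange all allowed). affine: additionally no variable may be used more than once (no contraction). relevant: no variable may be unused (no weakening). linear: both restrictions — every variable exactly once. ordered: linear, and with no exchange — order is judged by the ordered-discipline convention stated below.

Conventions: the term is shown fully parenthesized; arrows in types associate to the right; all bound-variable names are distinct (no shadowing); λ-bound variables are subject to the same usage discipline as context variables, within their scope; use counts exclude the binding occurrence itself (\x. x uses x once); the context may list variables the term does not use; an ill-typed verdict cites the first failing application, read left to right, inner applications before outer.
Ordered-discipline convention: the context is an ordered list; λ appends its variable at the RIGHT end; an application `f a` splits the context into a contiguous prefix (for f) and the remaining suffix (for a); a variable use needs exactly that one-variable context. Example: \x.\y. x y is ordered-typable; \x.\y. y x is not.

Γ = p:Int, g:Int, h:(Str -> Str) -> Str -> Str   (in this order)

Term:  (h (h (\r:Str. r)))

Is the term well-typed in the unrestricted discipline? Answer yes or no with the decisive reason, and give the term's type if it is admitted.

yes — well-typed at Str -> Str; no restrictions here; term : Str -> Str
use counts: p: 0; g: 0; h: 2; r [bound]: 1
left-to-right use order: h, h, r
typing: the term checks, with type Str -> Str
summary: ordered ✗ | linear ✗ | affine ✗ | relevant ✗ | unrestricted ✓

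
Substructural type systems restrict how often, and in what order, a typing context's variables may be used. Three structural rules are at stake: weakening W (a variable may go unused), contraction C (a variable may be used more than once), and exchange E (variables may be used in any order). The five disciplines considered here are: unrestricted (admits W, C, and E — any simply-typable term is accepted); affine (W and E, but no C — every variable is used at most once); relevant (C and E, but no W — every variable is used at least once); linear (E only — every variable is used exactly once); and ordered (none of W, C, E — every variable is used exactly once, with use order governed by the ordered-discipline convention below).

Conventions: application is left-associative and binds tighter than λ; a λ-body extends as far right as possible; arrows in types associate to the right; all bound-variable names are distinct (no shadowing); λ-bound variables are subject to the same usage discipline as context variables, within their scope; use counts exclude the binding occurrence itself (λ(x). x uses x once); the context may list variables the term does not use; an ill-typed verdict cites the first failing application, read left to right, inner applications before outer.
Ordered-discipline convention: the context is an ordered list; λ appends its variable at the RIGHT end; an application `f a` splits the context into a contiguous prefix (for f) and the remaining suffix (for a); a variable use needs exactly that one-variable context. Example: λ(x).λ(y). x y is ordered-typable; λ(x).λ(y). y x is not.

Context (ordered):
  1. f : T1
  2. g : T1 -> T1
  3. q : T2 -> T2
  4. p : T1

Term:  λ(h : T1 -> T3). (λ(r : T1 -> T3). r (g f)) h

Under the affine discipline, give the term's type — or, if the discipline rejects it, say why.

term : (T1 -> T3) -> T3
counts: f ×1; g ×1; q ×0; p ×0; h (λ-bound) ×1; r (λ-bound) ×1
left-to-right use order: r, g, f, h
typing: well-typed — term : (T1 -> T3) -> T3
summary: ordered ✗ · linear ✗ · affine ✓ · relevant ✗ · unrestricted ✓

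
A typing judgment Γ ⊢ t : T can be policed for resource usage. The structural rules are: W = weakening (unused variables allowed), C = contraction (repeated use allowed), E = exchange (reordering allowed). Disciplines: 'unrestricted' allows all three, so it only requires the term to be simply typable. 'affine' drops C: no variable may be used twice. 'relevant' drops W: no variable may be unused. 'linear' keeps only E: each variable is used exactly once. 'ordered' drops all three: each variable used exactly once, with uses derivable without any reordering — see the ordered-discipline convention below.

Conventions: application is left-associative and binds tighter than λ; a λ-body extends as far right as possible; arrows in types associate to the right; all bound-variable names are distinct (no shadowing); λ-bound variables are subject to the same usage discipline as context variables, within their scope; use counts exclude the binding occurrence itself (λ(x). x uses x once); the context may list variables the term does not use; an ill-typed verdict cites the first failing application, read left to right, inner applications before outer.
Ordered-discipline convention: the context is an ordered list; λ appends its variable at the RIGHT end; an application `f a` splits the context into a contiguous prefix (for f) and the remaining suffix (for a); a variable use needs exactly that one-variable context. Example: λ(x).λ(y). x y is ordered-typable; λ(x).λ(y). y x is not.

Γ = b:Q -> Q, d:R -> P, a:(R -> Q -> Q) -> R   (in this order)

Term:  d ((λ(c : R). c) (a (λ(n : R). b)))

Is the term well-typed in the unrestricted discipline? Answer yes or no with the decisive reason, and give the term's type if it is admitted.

yes — well-typed at P; no restrictions here; term : P
variable uses: b=1, d=1, a=1, c (bound)=1, n (bound)=0
left-to-right use order: d, c, a, b
typing: ✓ — P
across the five disciplines: ordered ✗, linear ✗, affine ✓, relevant ✗, unrestricted ✓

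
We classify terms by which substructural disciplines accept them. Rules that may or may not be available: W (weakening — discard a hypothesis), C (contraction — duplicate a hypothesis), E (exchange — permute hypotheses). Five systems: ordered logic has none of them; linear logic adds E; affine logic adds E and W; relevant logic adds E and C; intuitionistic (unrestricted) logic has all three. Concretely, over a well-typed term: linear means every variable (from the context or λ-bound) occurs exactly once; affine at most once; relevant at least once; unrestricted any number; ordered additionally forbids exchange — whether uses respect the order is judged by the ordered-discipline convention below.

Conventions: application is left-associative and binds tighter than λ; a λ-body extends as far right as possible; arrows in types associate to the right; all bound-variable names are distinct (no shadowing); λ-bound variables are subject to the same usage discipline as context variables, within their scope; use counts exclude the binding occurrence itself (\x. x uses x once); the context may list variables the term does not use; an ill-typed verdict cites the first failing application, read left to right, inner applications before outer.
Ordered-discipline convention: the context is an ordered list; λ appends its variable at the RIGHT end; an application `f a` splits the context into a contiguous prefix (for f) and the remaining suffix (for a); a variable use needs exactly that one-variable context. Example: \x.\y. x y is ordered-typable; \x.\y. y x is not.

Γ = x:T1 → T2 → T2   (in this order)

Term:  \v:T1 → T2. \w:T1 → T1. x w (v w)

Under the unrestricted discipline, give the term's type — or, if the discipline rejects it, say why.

not well-typed under unrestricted — fails simple typing
usage: x: 1×, v [bound]: 1×, w [bound]: 2×
use order (left to right): x, w, v, w
typing: ill-typed: an argument T1 → T1 mismatches the expected T1
all disciplines: ordered ✗ | linear ✗ | affine ✗ | relevant ✗ | unrestricted ✗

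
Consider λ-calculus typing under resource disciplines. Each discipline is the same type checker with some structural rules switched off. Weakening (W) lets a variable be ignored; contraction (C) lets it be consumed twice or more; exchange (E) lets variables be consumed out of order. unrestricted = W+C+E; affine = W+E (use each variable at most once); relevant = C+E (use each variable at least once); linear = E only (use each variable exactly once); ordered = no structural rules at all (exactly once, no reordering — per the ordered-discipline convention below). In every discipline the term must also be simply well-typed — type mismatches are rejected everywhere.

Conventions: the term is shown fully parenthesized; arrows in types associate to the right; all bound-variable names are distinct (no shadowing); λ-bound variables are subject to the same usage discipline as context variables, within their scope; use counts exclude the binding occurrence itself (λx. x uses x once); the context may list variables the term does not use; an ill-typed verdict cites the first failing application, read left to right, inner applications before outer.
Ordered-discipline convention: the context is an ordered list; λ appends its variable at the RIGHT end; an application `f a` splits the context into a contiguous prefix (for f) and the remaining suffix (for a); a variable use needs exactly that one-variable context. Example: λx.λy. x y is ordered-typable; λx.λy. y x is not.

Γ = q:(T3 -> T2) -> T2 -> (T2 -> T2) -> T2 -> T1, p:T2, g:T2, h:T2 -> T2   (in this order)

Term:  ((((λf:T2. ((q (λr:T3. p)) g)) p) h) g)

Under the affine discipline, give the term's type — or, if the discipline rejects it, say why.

not well-typed under affine — p ×2, g ×2 used more than once (contraction)
usage: q=1, p=2, g=2, h=1, f (bound)=0, r (bound)=0
use order (left to right): q, p, g, p, h, g
typing: the term checks, with type T1
across the five disciplines: ordered ✗, linear ✗, affine ✗, relevant ✗, unrestricted ✓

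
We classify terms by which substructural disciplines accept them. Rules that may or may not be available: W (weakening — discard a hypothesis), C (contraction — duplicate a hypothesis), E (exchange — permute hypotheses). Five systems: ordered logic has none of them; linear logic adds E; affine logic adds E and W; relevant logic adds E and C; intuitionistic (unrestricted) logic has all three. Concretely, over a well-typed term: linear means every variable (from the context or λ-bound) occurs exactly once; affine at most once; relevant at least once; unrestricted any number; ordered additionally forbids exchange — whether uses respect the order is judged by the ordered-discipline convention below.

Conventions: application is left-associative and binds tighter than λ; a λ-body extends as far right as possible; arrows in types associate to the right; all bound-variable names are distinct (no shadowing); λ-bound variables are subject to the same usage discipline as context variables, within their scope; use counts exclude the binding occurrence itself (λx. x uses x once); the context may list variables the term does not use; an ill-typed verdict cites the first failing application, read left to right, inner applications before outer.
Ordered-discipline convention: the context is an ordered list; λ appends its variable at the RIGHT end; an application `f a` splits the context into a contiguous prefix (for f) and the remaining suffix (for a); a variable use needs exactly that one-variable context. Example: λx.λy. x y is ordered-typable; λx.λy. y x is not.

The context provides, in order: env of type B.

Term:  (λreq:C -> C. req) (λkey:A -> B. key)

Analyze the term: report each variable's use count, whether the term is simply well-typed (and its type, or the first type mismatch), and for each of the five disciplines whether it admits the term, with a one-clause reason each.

variable uses: env: 0, req (λ-bound): 1, key (λ-bound): 1
use order (left to right): req, key
typing: ill-typed: an argument (A -> B) -> A -> B mismatches the expected C -> C
ordered ✗ (fails simple typing)
linear ✗ (a type mismatch blocks all five)
affine ✗ (the type mismatch rejects it)
relevant ✗ (not simply typable)
unrestricted ✗ (fails simple typing)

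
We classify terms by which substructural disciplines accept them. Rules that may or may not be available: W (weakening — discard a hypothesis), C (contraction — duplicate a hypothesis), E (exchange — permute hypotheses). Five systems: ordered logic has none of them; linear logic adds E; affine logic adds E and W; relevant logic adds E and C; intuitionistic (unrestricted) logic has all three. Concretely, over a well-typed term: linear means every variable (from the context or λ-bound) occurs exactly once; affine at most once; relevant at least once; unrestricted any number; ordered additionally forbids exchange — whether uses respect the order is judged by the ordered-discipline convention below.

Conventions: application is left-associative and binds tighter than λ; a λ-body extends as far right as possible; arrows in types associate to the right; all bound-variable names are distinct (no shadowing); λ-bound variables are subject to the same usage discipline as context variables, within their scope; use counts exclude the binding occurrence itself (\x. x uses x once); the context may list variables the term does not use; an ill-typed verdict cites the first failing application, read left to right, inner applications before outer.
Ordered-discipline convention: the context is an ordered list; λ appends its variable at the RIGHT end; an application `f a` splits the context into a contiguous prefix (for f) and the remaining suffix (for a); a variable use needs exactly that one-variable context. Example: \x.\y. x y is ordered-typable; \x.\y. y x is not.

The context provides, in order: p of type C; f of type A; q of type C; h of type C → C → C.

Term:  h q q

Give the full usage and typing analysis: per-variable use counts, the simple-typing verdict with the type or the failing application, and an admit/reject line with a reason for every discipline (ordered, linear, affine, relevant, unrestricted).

variable uses: p: 0; f: 0; q: 2; h: 1
uses in reading order: h, q, q
typing: well-typed — term : C
ordered: ✗, repeated use of q ×2; unused: p, f — weakening required
linear: ✗, repeated use of q ×2; unused: p, f — weakening required
affine: ✗, repeated use of q ×2
relevant: ✗, unused: p, f — weakening required
unrestricted: ✓, typability at C is all that's needed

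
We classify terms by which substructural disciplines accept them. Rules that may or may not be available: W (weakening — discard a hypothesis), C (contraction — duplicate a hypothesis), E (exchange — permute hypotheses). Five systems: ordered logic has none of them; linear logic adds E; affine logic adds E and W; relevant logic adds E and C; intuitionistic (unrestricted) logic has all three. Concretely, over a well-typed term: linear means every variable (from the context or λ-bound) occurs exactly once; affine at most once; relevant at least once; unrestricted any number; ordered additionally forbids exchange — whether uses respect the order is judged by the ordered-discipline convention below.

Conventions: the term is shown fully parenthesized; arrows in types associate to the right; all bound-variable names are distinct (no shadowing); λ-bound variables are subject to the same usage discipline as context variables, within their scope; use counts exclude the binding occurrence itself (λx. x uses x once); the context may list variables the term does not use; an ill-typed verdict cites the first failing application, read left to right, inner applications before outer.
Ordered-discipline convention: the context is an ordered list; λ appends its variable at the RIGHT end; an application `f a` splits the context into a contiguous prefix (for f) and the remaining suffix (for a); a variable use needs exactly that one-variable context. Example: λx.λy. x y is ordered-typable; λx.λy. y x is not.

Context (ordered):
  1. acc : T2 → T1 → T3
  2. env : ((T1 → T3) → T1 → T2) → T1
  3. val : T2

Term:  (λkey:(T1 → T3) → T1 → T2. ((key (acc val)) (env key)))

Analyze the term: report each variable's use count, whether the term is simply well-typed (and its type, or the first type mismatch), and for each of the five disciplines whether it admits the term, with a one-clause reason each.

use counts: acc ×1; env ×1; val ×1; key (bound) ×2
use order (left to right): key, acc, val, env, key
typing: ✓ — ((T1 → T3) → T1 → T2) → T2
ordered: ✗ — repeated use of key ×2
linear: ✗ — repeated use of key ×2
affine: ✗ — repeated use of key ×2
relevant: ✓ — at least one use each (acc, env, val, key)
unrestricted: ✓ — typability at ((T1 → T3) → T1 → T2) → T2 is all that's needed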